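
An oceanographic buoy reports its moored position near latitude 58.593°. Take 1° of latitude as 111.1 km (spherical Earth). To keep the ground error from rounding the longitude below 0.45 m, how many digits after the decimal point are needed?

At 58.593° one degree of longitude covers 111100 × cos 58.593° ≈ 111100 × 0.5211 ≈ 57895.8 m.
N decimal places → at most half a unit in the last place, 0.5 × 10⁻ᴺ° = 57895.8/2 × 10⁻ᴺ m.
Setting 28947.9 × 10⁻ᴺ ≤ 0.45 gives 10ᴺ ≥ 6.433e+04, i.e. N ≥ 4.81.
At 4 places the error can reach 2.89 m, but 5 places keeps it to 0.289 m.

5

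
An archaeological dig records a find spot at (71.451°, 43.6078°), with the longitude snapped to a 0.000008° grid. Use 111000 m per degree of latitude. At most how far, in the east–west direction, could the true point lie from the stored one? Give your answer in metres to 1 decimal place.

0.1 metres

With a 0.000008° grid the true value lies within half a step, ±0.000008°/2 = ±4e-06°, of the stored one.
One degree of longitude at 71.451° is 111000 × cos 71.451° ≈ 111000 × 0.3181 = 35310.8 m.
Maximum E–W displacement: 4e-06 × 35310.8 = 0.141243 m.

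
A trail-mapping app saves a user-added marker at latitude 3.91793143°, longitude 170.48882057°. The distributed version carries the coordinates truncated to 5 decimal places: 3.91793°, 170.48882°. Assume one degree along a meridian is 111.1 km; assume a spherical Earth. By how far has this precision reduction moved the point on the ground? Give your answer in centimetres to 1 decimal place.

Δlat = 3.91793143 − 3.91793 = +0.00000143°; Δlon = 170.48882057 − 170.48882 = +0.00000057°.
N–S: 0.00000143° × 111100 m/° = 0.158873 m.
E–W at 3.91793°: 0.00000057° × 111100 × cos 3.91793° = 0.00000057 × 111100 × 0.9977 ≈ 0.063179 m.
Combined displacement = (0.158873² + 0.063179²)^½ ≈ 0.170974 m.
That is 0.170974 m = 17.097 cm.

17.1 centimetres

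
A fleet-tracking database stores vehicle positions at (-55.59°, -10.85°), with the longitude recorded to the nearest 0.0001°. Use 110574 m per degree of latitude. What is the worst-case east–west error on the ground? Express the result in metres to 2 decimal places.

Rounding to 4 decimal places leaves the longitude within ±5e-05° of the true value.
One degree of longitude at 55.59° is 110574 × cos 55.59° ≈ 110574 × 0.5651 = 62486.6 m.
So at most 5e-05° × 62486.6 ≈ 3.12433 m east–west.

3.12 metres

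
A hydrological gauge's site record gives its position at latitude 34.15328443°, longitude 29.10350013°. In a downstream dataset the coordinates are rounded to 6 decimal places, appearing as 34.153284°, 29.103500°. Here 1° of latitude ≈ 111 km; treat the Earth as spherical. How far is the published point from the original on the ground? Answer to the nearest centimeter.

5 centimeters

Δlat = 34.15328443 − 34.153284 = +0.00000043°; Δlon = 29.10350013 − 29.103500 = +0.00000013°.
N–S: 0.00000043° × 111000 m/° = 0.04773 m.
E–W at 34.1533°: 0.00000013° × 111000 × cos 34.1533° = 0.00000013 × 111000 × 0.8275 ≈ 0.0119414 m.
Hypotenuse of the two orthogonal shifts: √(0.04773² + 0.0119414²) = 0.0492011 m.
That is 0.0492011 m = 4.9201 cm.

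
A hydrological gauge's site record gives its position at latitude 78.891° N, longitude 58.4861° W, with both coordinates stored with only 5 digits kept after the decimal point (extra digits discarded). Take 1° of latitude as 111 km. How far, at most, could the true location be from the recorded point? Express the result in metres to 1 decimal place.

1.1 metres

Truncating at 5 decimal places can drop up to a full unit in the last place, so each coordinate may be off by as much as 1e-05°.
Latitude error → 1e-05 × 111000 = 1.11 m along the meridian.
East–west component at 78.891°: 1e-05° × 111000 × cos 78.891° ≈ 1e-05 × 21387 ≈ 0.21387 m.
Combining orthogonally: (1.11² + 0.21387²)^½ ≈ 1.13042 m.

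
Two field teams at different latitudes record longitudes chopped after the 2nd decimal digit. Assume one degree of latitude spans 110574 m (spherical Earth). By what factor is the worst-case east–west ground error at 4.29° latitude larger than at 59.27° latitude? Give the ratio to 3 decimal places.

Truncating at 2 decimal places can drop up to a full unit in the last place, so the longitude may be off by as much as 0.01°.
At 4.29°: 0.01° × 110574 × cos 4.29° = 0.01 × 110574 × 0.9972 ≈ 1102.6 m.
At 59.27°: 0.01° × 110574 × cos 59.27° = 0.01 × 110574 × 0.5110 ≈ 565.03 m.
The ratio reduces to cos 4.29° / cos 59.27° = 0.9972/0.5110 ≈ 1.9515.

1.951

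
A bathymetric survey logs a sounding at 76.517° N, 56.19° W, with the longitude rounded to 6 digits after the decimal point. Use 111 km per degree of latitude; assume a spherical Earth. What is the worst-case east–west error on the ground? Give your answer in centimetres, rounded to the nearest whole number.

1 centimetres

Rounding to 6 decimal places leaves the longitude within ±5e-07° of the true value.
One degree of longitude at 76.517° is 111000 × cos 76.517° ≈ 111000 × 0.2332 = 25880.4 m.
Maximum E–W displacement: 5e-07 × 25880.4 = 0.0129402 m.
That is 0.0129402 m = 1.294 cm.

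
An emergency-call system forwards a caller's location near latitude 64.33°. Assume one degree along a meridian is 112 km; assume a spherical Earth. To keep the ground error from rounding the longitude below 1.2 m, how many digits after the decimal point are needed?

At 64.33° one degree of longitude covers 112000 × cos 64.33° ≈ 112000 × 0.4332 ≈ 48517 m.
N decimal places → at most half a unit in the last place, 0.5 × 10⁻ᴺ° = 48517/2 × 10⁻ᴺ m.
Setting 24258.5 × 10⁻ᴺ ≤ 1.2 gives 10ᴺ ≥ 2.022e+04, i.e. N ≥ 4.31.
So 5 decimal places suffice (0.243 m); 4 would allow up to 2.43 m.

5 decimal places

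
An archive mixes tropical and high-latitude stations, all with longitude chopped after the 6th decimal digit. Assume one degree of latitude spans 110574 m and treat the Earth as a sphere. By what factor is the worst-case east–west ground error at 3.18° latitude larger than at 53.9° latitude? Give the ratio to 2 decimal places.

1.69

Truncating at 6 decimal places can drop up to a full unit in the last place, so the longitude may be off by as much as 1e-06°.
At 3.18°: 1e-06° × 110574 × cos 3.18° = 1e-06 × 110574 × 0.9985 ≈ 0.1104 m.
Error at 53.9° = 1e-06° × 110574 × cos 53.9° ≈ 0.11057 × 0.5892 = 0.06515 m.
Ratio: 0.1104 / 0.06515 = cos 3.18° / cos 53.9° ≈ 1.6946.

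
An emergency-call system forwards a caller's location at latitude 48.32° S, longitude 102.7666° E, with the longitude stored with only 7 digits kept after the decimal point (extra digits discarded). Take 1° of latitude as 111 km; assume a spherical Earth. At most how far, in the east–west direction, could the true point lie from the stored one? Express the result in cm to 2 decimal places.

Truncating at 7 decimal places can drop up to a full unit in the last place, so the longitude may be off by as much as 1e-07°.
One degree of longitude at 48.32° is 111000 × cos 48.32° ≈ 111000 × 0.6650 = 73811.6 m.
Maximum E–W displacement: 1e-07 × 73811.6 = 0.00738116 m.
That is 0.00738116 m = 0.73812 cm.

0.74 cm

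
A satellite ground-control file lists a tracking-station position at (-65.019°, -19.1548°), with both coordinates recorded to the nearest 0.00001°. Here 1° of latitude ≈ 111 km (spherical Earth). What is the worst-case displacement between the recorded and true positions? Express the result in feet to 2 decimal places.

Rounding to 5 decimal places leaves each coordinate within ±5e-06° of the true value.
Latitude error → 5e-06 × 111000 = 0.555 m along the meridian.
Longitude error → 5e-06 × 111000 × cos 65.019° = 5e-06 × 111000 × 0.4223 ≈ 0.234386 m.
Combining orthogonally: (0.555² + 0.234386²)^½ ≈ 0.602463 m.
Converting: 0.602463 m × 3.2808 ft/m ≈ 1.9766 ft.

1.98 feet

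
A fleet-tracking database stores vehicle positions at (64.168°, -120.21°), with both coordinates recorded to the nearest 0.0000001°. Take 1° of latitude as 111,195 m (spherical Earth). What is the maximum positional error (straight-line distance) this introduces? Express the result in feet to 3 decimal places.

Rounding to 7 decimal places leaves each coordinate within ±5e-08° of the true value.
North–south component: 5e-08° × 111195 = 0.00555975 m.
E–W at 64.168°: 5e-08° × 111195 × cos 64.168° = 5e-08 × 111195 × 0.4357 ≈ 0.00242257 m.
The two errors are perpendicular, so the maximum displacement is √(0.00555975² + 0.00242257²) ≈ 0.00606462 m.
In feet: 0.00606462 m ÷ 0.3048 ≈ 0.019897 ft.

0.020 feet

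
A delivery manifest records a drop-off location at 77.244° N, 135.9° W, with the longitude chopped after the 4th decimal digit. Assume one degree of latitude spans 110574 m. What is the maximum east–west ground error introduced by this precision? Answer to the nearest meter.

Truncating at 4 decimal places can drop up to a full unit in the last place, so the longitude may be off by as much as 0.0001°.
At latitude 77.244° a degree of longitude spans 110574 m × cos 77.244° = 110574 × 0.2208 ≈ 24414.7 m.
East–west error: 0.0001° × 24414.7 m/° ≈ 2.44147 m.

2 meters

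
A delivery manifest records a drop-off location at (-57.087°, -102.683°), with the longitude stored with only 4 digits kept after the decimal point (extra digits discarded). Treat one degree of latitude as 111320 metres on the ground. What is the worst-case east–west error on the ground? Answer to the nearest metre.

Truncating at 4 decimal places can drop up to a full unit in the last place, so the longitude may be off by as much as 0.0001°.
One degree of longitude at 57.087° is 111320 × cos 57.087° ≈ 111320 × 0.5434 = 60487.4 m.
East–west error: 0.0001° × 60487.4 m/° ≈ 6.04874 m.

6 metres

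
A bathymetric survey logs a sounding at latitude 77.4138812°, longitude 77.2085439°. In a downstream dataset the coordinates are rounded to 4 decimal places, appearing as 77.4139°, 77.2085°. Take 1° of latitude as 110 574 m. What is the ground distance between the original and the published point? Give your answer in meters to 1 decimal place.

Δlat = 77.4138812 − 77.4139 = -0.0000188°; Δlon = 77.2085439 − 77.2085 = +0.0000439°.
North–south shift: -0.0000188 × 110574 = -2.07879 m.
E–W at 77.4139°: 0.0000439° × 110574 × cos 77.4139° = 0.0000439 × 110574 × 0.2179 ≈ 1.05776 m.
Combined displacement = (2.07879² + 1.05776²)^½ ≈ 2.33243 m.

2.3 meters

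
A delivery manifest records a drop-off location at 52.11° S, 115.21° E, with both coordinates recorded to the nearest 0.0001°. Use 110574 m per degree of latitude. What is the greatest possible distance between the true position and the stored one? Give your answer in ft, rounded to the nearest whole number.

Rounding to 4 decimal places leaves each coordinate within ±5e-05° of the true value.
Latitude error → 5e-05 × 110574 = 5.5287 m along the meridian.
East–west component at 52.11°: 5e-05° × 110574 × cos 52.11° ≈ 5e-05 × 67908.7 ≈ 3.39544 m.
Combining orthogonally: (5.5287² + 3.39544²)^½ ≈ 6.48811 m.
In feet: 6.48811 m ÷ 0.3048 ≈ 21.286 ft.

21 ft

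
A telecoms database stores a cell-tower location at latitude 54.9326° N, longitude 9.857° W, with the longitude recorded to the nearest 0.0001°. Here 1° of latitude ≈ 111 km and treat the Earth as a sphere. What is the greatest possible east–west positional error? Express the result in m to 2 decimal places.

3.19 m

Rounding to 4 decimal places leaves the longitude within ±5e-05° of the true value.
At latitude 54.9326° a degree of longitude spans 111000 m × cos 54.9326° = 111000 × 0.5745 ≈ 63773.9 m.
East–west error: 5e-05° × 63773.9 m/° ≈ 3.1887 m.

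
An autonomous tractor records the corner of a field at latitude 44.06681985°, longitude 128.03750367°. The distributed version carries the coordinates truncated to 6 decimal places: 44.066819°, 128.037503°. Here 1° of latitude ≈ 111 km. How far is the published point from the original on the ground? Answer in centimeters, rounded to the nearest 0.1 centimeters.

Δlat = 44.06681985 − 44.066819 = +0.00000085°; Δlon = 128.03750367 − 128.037503 = +0.00000067°.
North–south shift: 0.00000085 × 111000 = 0.09435 m.
East–west at this latitude: 0.00000067° × 111000 × cos 44.0668° ≈ 0.00000067 × 79756.7 = 0.053437 m.
Distance: √(0.09435² + 0.053437²) ≈ 0.108432 m.
That is 0.108432 m = 10.843 cm.

10.8 centimeters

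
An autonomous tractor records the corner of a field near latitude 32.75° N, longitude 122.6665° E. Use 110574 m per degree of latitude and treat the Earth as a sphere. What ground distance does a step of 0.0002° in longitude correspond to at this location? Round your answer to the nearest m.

At 32.75° a degree of longitude is 110574 × cos 32.75° ≈ 92997 m, so 0.0002° corresponds to 18.5994 m.

19 m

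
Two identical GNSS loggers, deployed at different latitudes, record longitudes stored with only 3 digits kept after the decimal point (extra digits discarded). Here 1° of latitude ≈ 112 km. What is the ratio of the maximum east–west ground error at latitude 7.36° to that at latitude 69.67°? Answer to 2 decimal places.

2.85

Truncating at 3 decimal places can drop up to a full unit in the last place, so the longitude may be off by as much as 0.001°.
At 7.36°: 0.001° × 112000 × cos 7.36° = 0.001 × 112000 × 0.9918 ≈ 111.08 m.
At 69.67°: 0.001° × 112000 × cos 69.67° = 0.001 × 112000 × 0.3474 ≈ 38.912 m.
The ratio reduces to cos 7.36° / cos 69.67° = 0.9918/0.3474 ≈ 2.8546.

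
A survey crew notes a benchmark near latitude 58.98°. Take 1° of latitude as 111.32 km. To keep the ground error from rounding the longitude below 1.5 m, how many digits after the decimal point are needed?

5 decimal places

At 58.98° one degree of longitude covers 111320 × cos 58.98° ≈ 111320 × 0.5153 ≈ 57367.3 m.
With N decimal places the half-ulp bound is 0.5·10⁻ᴺ°, or 0.5·10⁻ᴺ × 57367.3 m on the ground.
Need 0.5 × 57367.3 × 10⁻ᴺ ≤ 1.5 → 10⁻ᴺ ≤ 5.229e-05, so N ≥ 4.28.
N = 4 would give 2.87 m (too coarse); N = 5 gives 0.287 m ≤ 1.5 m.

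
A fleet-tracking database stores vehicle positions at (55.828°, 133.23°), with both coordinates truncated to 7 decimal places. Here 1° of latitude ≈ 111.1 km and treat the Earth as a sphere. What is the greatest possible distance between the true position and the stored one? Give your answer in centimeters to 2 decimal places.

Truncating at 7 decimal places can drop up to a full unit in the last place, so each coordinate may be off by as much as 1e-07°.
North–south component: 1e-07° × 111100 = 0.01111 m.
E–W at 55.828°: 1e-07° × 111100 × cos 55.828° = 1e-07 × 111100 × 0.5617 ≈ 0.00624026 m.
Combining orthogonally: (0.01111² + 0.00624026²)^½ ≈ 0.0127426 m.
That is 0.0127426 m = 1.2743 cm.

1.27 centimeters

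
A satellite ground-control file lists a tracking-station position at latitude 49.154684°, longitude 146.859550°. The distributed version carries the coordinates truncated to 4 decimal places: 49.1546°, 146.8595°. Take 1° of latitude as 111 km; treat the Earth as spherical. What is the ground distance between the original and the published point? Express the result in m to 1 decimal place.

The latitude changed by +0.000084° and the longitude by +0.000050°.
N–S: 0.000084° × 111000 m/° = 9.324 m.
East–west at this latitude: 0.000050° × 111000 × cos 49.1546° ≈ 0.000050 × 72596.2 = 3.62981 m.
Distance: √(9.324² + 3.62981²) ≈ 10.0056 m.

10.0 m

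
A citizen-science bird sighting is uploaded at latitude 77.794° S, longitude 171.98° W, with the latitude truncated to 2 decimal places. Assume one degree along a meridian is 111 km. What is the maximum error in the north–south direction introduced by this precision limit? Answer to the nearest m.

1110 m

Truncating at 2 decimal places can drop up to a full unit in the last place, so the latitude may be off by as much as 0.01°.
So the N–S error is at most 0.01 × 111000 = 1110 m.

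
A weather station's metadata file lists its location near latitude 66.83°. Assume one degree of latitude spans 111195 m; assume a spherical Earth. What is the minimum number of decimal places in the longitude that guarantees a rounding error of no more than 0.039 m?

At 66.83° one degree of longitude covers 111195 × cos 66.83° ≈ 111195 × 0.3935 ≈ 43750.9 m.
N decimal places → at most half a unit in the last place, 0.5 × 10⁻ᴺ° = 43750.9/2 × 10⁻ᴺ m.
Setting 21875.4 × 10⁻ᴺ ≤ 0.039 gives 10ᴺ ≥ 5.609e+05, i.e. N ≥ 5.75.
At 5 places the error can reach 0.219 m, but 6 places keeps it to 0.0219 m.

6 decimal places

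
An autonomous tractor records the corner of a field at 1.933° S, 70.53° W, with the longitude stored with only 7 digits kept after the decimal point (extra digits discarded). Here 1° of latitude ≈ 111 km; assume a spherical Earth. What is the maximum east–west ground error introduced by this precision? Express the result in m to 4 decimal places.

0.0111 m

Truncating at 7 decimal places can drop up to a full unit in the last place, so the longitude may be off by as much as 1e-07°.
Parallels shrink by cos φ, so at 1.933° a degree of longitude is 111000 × 0.9994 ≈ 110937 m.
East–west error: 1e-07° × 110937 m/° ≈ 0.0110937 m.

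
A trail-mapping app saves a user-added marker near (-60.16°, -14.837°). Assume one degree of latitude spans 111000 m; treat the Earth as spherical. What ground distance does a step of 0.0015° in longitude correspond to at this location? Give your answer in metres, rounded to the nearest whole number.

83 metres

At 60.16° a degree of longitude is 111000 × cos 60.16° ≈ 55231.3 m, so 0.0015° corresponds to 82.847 m.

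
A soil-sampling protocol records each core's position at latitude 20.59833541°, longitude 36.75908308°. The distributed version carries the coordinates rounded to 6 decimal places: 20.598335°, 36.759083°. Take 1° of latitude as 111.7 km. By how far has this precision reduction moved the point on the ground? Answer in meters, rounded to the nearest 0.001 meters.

0.047 meters

Δlat = 20.59833541 − 20.598335 = +0.00000041°; Δlon = 36.75908308 − 36.759083 = +0.00000008°.
N–S: 0.00000041° × 111700 m/° = 0.045797 m.
E–W at 20.5983°: 0.00000008° × 111700 × cos 20.5983° = 0.00000008 × 111700 × 0.9361 ≈ 0.00836472 m.
Distance: √(0.045797² + 0.00836472²) ≈ 0.0465546 m.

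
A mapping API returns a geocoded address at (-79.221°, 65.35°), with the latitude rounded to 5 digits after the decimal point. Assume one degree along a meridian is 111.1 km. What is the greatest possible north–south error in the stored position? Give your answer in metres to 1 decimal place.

Rounding to 5 decimal places leaves the latitude within ±5e-06° of the true value.
North–south distance: 5e-06° × 111100 m/° = 0.5555 m.

0.6 metres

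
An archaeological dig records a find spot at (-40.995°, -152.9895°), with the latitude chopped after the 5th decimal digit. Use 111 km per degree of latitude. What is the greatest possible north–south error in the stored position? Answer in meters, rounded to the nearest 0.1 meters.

Truncating at 5 decimal places can drop up to a full unit in the last place, so the latitude may be off by as much as 1e-05°.
So the N–S error is at most 1e-05 × 111000 = 1.11 m.

1.1 meters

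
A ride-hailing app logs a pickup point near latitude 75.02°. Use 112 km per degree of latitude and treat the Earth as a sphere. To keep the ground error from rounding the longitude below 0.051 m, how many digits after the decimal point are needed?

At 75.02° one degree of longitude covers 112000 × cos 75.02° ≈ 112000 × 0.2585 ≈ 28950 m.
Rounding to N decimal places gives at most 0.5 × 10⁻ᴺ degrees of error, i.e. 0.5 × 10⁻ᴺ × 28950 m.
Setting 14475 × 10⁻ᴺ ≤ 0.051 gives 10ᴺ ≥ 2.838e+05, i.e. N ≥ 5.45.
At 5 places the error can reach 0.145 m, but 6 places keeps it to 0.0145 m.

6 decimal places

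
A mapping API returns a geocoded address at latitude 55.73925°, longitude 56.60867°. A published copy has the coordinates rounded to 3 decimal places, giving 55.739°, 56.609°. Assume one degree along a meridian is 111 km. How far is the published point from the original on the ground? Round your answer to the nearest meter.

The latitude changed by +0.00025° and the longitude by -0.00033°.
N–S: 0.00025° × 111000 m/° = 27.75 m.
E–W at 55.739°: -0.00033° × 111000 × cos 55.739° = -0.00033 × 111000 × 0.5630 ≈ -20.6214 m.
Distance: √(27.75² + 20.6214²) ≈ 34.5732 m.

35 meters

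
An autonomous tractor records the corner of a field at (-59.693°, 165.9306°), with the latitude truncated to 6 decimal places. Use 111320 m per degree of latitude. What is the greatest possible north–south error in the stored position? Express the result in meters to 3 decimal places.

0.111 meters

Truncating at 6 decimal places can drop up to a full unit in the last place, so the latitude may be off by as much as 1e-06°.
Along the meridian that is 1e-06° × 111320 m/° = 0.11132 m.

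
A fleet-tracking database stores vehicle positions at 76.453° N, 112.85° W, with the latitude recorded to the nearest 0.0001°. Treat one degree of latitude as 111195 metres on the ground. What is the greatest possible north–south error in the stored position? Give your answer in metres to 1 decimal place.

Rounding to 4 decimal places leaves the latitude within ±5e-05° of the true value.
Along the meridian that is 5e-05° × 111195 m/° = 5.55975 m.

5.6 metres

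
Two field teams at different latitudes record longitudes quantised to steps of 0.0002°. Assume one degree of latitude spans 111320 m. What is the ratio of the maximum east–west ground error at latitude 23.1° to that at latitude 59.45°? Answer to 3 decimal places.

With a 0.0002° grid the true value lies within half a step, ±0.0002°/2 = ±0.0001°, of the stored one.
At 23.1°: 0.0001° × 111320 × cos 23.1° = 0.0001 × 111320 × 0.9198 ≈ 10.239 m.
At 59.45°: 0.0001° × 111320 × cos 59.45° = 0.0001 × 111320 × 0.5083 ≈ 5.6583 m.
The ratio reduces to cos 23.1° / cos 59.45° = 0.9198/0.5083 ≈ 1.8096.

1.810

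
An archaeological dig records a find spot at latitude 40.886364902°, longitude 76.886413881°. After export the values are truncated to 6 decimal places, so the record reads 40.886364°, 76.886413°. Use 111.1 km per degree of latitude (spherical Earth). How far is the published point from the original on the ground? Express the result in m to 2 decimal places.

0.12 m

Δlat = 40.886364902 − 40.886364 = +0.000000902°; Δlon = 76.886413881 − 76.886413 = +0.000000881°.
N–S: 0.000000902° × 111100 m/° = 0.100212 m.
E–W at 40.8864°: 0.000000881° × 111100 × cos 40.8864° = 0.000000881 × 111100 × 0.7560 ≈ 0.0739975 m.
Hypotenuse of the two orthogonal shifts: √(0.100212² + 0.0739975²) = 0.124572 m.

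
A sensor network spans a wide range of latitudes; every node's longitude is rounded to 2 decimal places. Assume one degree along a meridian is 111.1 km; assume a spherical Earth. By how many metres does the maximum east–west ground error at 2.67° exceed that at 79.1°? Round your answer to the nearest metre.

450 metres

Rounding to 2 decimal places leaves the longitude within ±0.005° of the true value.
At 2.67°: 0.005° × 111100 × cos 2.67° = 0.005 × 111100 × 0.9989 ≈ 554.9 m.
Error at 79.1° = 0.005° × 111100 × cos 79.1° ≈ 555.5 × 0.1891 = 105.04 m.
Difference: 554.9 − 105.04 = 449.85 m.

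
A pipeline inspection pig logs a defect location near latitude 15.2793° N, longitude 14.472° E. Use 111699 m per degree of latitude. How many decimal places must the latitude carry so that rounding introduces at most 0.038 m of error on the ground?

One degree of latitude covers 111699 m.
N decimal places → at most half a unit in the last place, 0.5 × 10⁻ᴺ° = 111699/2 × 10⁻ᴺ m.
Setting 55849.5 × 10⁻ᴺ ≤ 0.038 gives 10ᴺ ≥ 1.47e+06, i.e. N ≥ 6.17.
At 6 places the error can reach 0.0558 m, but 7 places keeps it to 0.00558 m.

7 decimal places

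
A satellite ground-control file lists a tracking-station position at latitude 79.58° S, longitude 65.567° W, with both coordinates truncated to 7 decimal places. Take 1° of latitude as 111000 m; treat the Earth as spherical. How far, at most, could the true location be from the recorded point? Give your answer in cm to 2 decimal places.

1.13 cm

Truncating at 7 decimal places can drop up to a full unit in the last place, so each coordinate may be off by as much as 1e-07°.
Latitude error → 1e-07 × 111000 = 0.0111 m along the meridian.
Longitude error → 1e-07 × 111000 × cos 79.58° = 1e-07 × 111000 × 0.1809 ≈ 0.00200757 m.
The two errors are perpendicular, so the maximum displacement is √(0.0111² + 0.00200757²) ≈ 0.0112801 m.
That is 0.0112801 m = 1.128 cm.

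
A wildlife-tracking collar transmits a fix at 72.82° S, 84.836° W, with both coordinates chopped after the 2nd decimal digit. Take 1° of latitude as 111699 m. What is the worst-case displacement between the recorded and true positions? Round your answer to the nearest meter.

Truncating at 2 decimal places can drop up to a full unit in the last place, so each coordinate may be off by as much as 0.01°.
N–S: 0.01° × 111699 m/° = 1116.99 m.
E–W at 72.82°: 0.01° × 111699 × cos 72.82° = 0.01 × 111699 × 0.2954 ≈ 329.93 m.
Combining orthogonally: (1116.99² + 329.93²)^½ ≈ 1164.7 m.

1165 meters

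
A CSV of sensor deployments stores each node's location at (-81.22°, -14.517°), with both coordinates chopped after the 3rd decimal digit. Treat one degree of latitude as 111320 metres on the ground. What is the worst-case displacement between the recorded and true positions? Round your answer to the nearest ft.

369 ft

Truncating at 3 decimal places can drop up to a full unit in the last place, so each coordinate may be off by as much as 0.001°.
Latitude error → 0.001 × 111320 = 111.32 m along the meridian.
E–W at 81.22°: 0.001° × 111320 × cos 81.22° = 0.001 × 111320 × 0.1526 ≈ 16.992 m.
Combining orthogonally: (111.32² + 16.992²)^½ ≈ 112.609 m.
In feet: 112.609 m ÷ 0.3048 ≈ 369.45 ft.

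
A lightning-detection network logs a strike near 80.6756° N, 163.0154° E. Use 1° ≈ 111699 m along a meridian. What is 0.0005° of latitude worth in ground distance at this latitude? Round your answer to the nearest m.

0.0005° × 111699 m/° = 55.8495 m.

56 m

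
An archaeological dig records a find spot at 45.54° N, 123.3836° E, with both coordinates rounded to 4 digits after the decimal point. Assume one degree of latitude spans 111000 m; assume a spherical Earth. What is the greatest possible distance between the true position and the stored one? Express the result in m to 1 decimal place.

Rounding to 4 decimal places leaves each coordinate within ±5e-05° of the true value.
North–south component: 5e-05° × 111000 = 5.55 m.
Longitude error → 5e-05 × 111000 × cos 45.54° = 5e-05 × 111000 × 0.7004 ≈ 3.88728 m.
Combining orthogonally: (5.55² + 3.88728²)^½ ≈ 6.77595 m.

6.8 m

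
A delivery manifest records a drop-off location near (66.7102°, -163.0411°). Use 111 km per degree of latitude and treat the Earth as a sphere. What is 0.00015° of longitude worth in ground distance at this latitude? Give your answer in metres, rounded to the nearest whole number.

One degree of longitude here spans 111000 × cos 66.7102° = 111000 × 0.3954 ≈ 43887.4 m; 0.00015° of that is 6.58311 m.

7 metres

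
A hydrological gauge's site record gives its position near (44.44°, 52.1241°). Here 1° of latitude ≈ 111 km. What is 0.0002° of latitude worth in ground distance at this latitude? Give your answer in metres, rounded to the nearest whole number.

22 metres

Along a meridian 0.0002° is 0.0002 × 111000 = 22.2 m.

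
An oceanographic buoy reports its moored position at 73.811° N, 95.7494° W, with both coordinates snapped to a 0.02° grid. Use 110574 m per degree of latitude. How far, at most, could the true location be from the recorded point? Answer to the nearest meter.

1148 meters

With a 0.02° grid the true value lies within half a step, ±0.02°/2 = ±0.01°, of the stored one.
North–south component: 0.01° × 110574 = 1105.74 m.
E–W at 73.811°: 0.01° × 110574 × cos 73.811° = 0.01 × 110574 × 0.2788 ≈ 308.288 m.
Combining orthogonally: (1105.74² + 308.288²)^½ ≈ 1147.91 m.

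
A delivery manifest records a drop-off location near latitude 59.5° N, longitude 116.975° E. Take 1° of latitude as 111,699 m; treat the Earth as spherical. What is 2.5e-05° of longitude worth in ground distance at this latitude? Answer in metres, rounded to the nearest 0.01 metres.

One degree of longitude here spans 111699 × cos 59.5° = 111699 × 0.5075 ≈ 56691.5 m; 2.5e-05° of that is 1.41729 m.

1.42 metres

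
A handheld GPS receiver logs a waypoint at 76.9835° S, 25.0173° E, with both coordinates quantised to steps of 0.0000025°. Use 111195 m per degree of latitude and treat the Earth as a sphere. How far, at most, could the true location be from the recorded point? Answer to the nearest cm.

14 cm

With a 0.0000025° grid the true value lies within half a step, ±0.0000025°/2 = ±1.25e-06°, of the stored one.
Latitude error → 1.25e-06 × 111195 = 0.138994 m along the meridian.
Longitude error → 1.25e-06 × 111195 × cos 76.9835° = 1.25e-06 × 111195 × 0.2252 ≈ 0.0313058 m.
The two errors are perpendicular, so the maximum displacement is √(0.138994² + 0.0313058²) ≈ 0.142476 m.
That is 0.142476 m = 14.248 cm.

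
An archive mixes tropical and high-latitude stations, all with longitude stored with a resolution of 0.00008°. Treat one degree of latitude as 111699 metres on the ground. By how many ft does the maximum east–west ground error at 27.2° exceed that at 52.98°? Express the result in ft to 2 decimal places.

With a 0.00008° grid the true value lies within half a step, ±0.00008°/2 = ±4e-05°, of the stored one.
Error at 27.2° = 4e-05° × 111699 × cos 27.2° ≈ 4.468 × 0.8894 = 3.9739 m.
Error at 52.98° = 4e-05° × 111699 × cos 52.98° ≈ 4.468 × 0.6021 = 2.6901 m.
So the lower-latitude error exceeds the higher by 3.9739 − 2.6901 = 1.2837 m.
Converting: 1.28375 m × 3.2808 ft/m ≈ 4.2118 ft.

4.21 ft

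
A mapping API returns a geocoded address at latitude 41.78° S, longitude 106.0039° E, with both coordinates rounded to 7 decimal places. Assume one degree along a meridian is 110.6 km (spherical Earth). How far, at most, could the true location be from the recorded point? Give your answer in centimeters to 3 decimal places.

0.690 centimeters

Rounding to 7 decimal places leaves each coordinate within ±5e-08° of the true value.
N–S: 5e-08° × 110600 m/° = 0.00553 m.
Longitude error → 5e-08 × 110600 × cos 41.78° = 5e-08 × 110600 × 0.7457 ≈ 0.00412377 m.
Combining orthogonally: (0.00553² + 0.00412377²)^½ ≈ 0.00689829 m.
That is 0.00689829 m = 0.68983 cm.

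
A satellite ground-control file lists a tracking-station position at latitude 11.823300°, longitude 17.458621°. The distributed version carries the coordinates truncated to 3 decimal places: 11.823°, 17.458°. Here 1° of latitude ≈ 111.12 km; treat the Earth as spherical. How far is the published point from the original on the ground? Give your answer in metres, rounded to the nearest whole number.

75 metres

Δlat = 11.823300 − 11.823 = +0.000300°; Δlon = 17.458621 − 17.458 = +0.000621°.
N–S: 0.000300° × 111120 m/° = 33.336 m.
East–west at this latitude: 0.000621° × 111120 × cos 11.823° ≈ 0.000621 × 108763 = 67.5416 m.
Combined displacement = (33.336² + 67.5416²)^½ ≈ 75.3203 m.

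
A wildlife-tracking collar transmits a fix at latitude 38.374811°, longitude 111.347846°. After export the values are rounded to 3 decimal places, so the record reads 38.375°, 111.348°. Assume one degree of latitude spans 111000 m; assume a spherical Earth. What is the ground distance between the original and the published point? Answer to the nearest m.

25 m

The latitude changed by -0.000189° and the longitude by -0.000154°.
N–S: -0.000189° × 111000 m/° = -20.979 m.
East–west at this latitude: -0.000154° × 111000 × cos 38.375° ≈ -0.000154 × 87020 = -13.4011 m.
Combined displacement = (20.979² + 13.4011²)^½ ≈ 24.8939 m.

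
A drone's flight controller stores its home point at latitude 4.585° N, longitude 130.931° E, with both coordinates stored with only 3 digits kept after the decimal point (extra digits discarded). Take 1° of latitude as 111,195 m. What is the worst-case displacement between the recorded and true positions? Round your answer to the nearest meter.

157 meters

Truncating at 3 decimal places can drop up to a full unit in the last place, so each coordinate may be off by as much as 0.001°.
North–south component: 0.001° × 111195 = 111.195 m.
East–west component at 4.585°: 0.001° × 111195 × cos 4.585° ≈ 0.001 × 110839 ≈ 110.839 m.
The two errors are perpendicular, so the maximum displacement is √(111.195² + 110.839²) ≈ 157.002 m.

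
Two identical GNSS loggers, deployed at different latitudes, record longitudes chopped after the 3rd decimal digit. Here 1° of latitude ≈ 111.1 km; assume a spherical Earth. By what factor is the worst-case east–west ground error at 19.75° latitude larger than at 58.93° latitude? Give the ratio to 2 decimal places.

Truncating at 3 decimal places can drop up to a full unit in the last place, so the longitude may be off by as much as 0.001°.
At 19.75°: 0.001° × 111100 × cos 19.75° = 0.001 × 111100 × 0.9412 ≈ 104.56 m.
At 58.93°: 0.001° × 111100 × cos 58.93° = 0.001 × 111100 × 0.5161 ≈ 57.337 m.
The ratio reduces to cos 19.75° / cos 58.93° = 0.9412/0.5161 ≈ 1.8237.

1.82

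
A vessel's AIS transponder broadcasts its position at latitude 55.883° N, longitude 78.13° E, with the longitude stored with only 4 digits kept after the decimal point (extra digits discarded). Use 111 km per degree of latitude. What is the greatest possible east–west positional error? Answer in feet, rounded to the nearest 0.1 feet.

Truncating at 4 decimal places can drop up to a full unit in the last place, so the longitude may be off by as much as 0.0001°.
Parallels shrink by cos φ, so at 55.883° a degree of longitude is 111000 × 0.5609 ≈ 62258.2 m.
East–west error: 0.0001° × 62258.2 m/° ≈ 6.22582 m.
Converting: 6.22582 m × 3.2808 ft/m ≈ 20.426 ft.

20.4 feet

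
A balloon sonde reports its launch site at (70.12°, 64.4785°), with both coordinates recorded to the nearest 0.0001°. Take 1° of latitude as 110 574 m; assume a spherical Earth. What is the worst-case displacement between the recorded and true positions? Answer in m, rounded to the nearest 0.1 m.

Rounding to 4 decimal places leaves each coordinate within ±5e-05° of the true value.
N–S: 5e-05° × 110574 m/° = 5.5287 m.
East–west component at 70.12°: 5e-05° × 110574 × cos 70.12° ≈ 5e-05 × 37600.8 ≈ 1.88004 m.
Worst case both components are at the extreme and orthogonal: √(5.5287² + 1.88004²) ≈ 5.83961 m.

5.8 m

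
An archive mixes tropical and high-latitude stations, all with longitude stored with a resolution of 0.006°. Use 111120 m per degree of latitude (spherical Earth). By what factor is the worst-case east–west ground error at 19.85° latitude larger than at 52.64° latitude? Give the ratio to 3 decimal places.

1.550

With a 0.006° grid the true value lies within half a step, ±0.006°/2 = ±0.003°, of the stored one.
At 19.85°: 0.003° × 111120 × cos 19.85° = 0.003 × 111120 × 0.9406 ≈ 313.55 m.
At 52.64°: 0.003° × 111120 × cos 52.64° = 0.003 × 111120 × 0.6068 ≈ 202.29 m.
The ratio reduces to cos 19.85° / cos 52.64° = 0.9406/0.6068 ≈ 1.5500.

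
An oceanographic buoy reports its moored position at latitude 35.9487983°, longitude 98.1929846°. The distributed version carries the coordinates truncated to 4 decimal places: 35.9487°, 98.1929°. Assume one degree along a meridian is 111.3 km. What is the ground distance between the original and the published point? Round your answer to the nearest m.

Δlat = 35.9487983 − 35.9487 = +0.0000983°; Δlon = 98.1929846 − 98.1929 = +0.0000846°.
N–S: 0.0000983° × 111300 m/° = 10.9408 m.
East–west at this latitude: 0.0000846° × 111300 × cos 35.9487° ≈ 0.0000846 × 90102.1 = 7.62264 m.
Combined displacement = (10.9408² + 7.62264²)^½ ≈ 13.3344 m.

13 m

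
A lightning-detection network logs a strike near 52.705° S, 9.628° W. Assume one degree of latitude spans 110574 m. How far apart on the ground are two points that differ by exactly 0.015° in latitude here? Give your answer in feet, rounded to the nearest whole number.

5442 feet

0.015° × 110574 m/° = 1658.61 m.
Converting: 1658.61 m × 3.2808 ft/m ≈ 5441.6 ft.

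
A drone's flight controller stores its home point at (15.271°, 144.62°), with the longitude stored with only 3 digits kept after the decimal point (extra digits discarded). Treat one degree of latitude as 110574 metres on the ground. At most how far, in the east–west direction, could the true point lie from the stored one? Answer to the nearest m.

Truncating at 3 decimal places can drop up to a full unit in the last place, so the longitude may be off by as much as 0.001°.
Parallels shrink by cos φ, so at 15.271° a degree of longitude is 110574 × 0.9647 ≈ 106670 m.
East–west error: 0.001° × 106670 m/° ≈ 106.67 m.

107 m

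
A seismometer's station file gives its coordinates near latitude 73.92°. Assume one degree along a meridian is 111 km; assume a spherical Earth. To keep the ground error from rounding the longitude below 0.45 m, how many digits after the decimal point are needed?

At 73.92° one degree of longitude covers 111000 × cos 73.92° ≈ 111000 × 0.2770 ≈ 30744.7 m.
Rounding to N decimal places gives at most 0.5 × 10⁻ᴺ degrees of error, i.e. 0.5 × 10⁻ᴺ × 30744.7 m.
Need 0.5 × 30744.7 × 10⁻ᴺ ≤ 0.45 → 10⁻ᴺ ≤ 2.927e-05, so N ≥ 4.53.
N = 4 would give 1.54 m (too coarse); N = 5 gives 0.154 m ≤ 0.45 m.

5 decimal places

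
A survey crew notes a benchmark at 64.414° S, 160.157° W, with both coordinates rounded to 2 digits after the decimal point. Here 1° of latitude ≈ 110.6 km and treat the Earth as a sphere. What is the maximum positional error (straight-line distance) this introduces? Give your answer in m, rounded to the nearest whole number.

602 m

Rounding to 2 decimal places leaves each coordinate within ±0.005° of the true value.
N–S: 0.005° × 110600 m/° = 553 m.
Longitude error → 0.005 × 110600 × cos 64.414° = 0.005 × 110600 × 0.4319 ≈ 238.822 m.
The two errors are perpendicular, so the maximum displacement is √(553² + 238.822²) ≈ 602.366 m.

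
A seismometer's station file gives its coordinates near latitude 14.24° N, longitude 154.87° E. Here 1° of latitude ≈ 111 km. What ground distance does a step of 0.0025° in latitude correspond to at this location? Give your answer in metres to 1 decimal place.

Along a meridian 0.0025° is 0.0025 × 111000 = 277.5 m.

277.5 metres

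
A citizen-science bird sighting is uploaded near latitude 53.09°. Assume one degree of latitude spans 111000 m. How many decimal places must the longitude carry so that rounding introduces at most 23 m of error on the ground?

4

At 53.09° one degree of longitude covers 111000 × cos 53.09° ≈ 111000 × 0.6006 ≈ 66662.1 m.
N decimal places → at most half a unit in the last place, 0.5 × 10⁻ᴺ° = 66662.1/2 × 10⁻ᴺ m.
Setting 33331.1 × 10⁻ᴺ ≤ 23 gives 10ᴺ ≥ 1449, i.e. N ≥ 3.16.
So 4 decimal places suffice (3.33 m); 3 would allow up to 33.3 m.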